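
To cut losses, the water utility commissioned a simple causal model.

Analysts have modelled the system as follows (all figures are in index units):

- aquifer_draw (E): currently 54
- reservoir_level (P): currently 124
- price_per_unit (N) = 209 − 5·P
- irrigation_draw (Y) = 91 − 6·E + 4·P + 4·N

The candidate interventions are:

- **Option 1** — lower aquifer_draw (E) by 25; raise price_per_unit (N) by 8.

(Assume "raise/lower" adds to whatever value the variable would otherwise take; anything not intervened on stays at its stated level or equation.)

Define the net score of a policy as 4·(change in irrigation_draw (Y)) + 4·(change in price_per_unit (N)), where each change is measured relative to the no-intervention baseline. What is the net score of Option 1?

Baseline:
  E = 54
  P = 124
  N = 209 − 5·124 = -411
  Y = 91 − 6·54 + 4·124 + 4·(-411) = -1381
Option 1 (E − 25, N + 8):
  E = 54 − 25 = 29
  P = 124
  N = 209 − 5·124 (+8 from intervention) = -403
  Y = 91 − 6·29 + 4·124 + 4·(-403) = -1199
ΔY = -1199 − (-1381) = 182; ΔN = -403 − (-411) = 8
Score = 4·182 + 4·8 = 760

760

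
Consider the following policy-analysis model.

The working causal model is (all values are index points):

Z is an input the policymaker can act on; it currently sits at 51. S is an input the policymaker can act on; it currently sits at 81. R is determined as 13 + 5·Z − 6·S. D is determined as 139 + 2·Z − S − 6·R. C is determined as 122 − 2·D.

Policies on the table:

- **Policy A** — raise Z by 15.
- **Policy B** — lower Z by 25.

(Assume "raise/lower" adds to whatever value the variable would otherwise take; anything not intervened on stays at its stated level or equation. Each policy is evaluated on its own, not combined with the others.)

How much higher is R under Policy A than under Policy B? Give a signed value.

Policy A (Z + 15):
  Z = 51 + 15 = 66
  S = 81
  R = 13 + 5·66 − 6·81 = -143
Policy B (Z − 25):
  Z = 51 − 25 = 26
  S = 81
  R = 13 + 5·26 − 6·81 = -343
R: -143 − (-343) = 200

200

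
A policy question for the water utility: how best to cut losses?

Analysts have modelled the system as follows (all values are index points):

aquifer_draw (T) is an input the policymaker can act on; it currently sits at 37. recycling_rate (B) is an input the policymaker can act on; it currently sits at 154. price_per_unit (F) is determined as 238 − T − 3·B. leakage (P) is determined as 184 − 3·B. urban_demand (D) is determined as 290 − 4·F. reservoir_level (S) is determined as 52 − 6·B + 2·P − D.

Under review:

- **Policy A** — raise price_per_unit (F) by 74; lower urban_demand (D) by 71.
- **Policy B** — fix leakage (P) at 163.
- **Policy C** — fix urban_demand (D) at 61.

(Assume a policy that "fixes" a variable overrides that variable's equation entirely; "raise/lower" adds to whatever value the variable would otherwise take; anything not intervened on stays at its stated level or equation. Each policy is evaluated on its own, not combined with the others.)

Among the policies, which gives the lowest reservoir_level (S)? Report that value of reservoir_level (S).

-2395

Policy A (F + 74, D − 71):
  T = 37
  B = 154
  F = 238 − 37 − 3·154 (+74 from intervention) = -187
  P = 184 − 3·154 = -278
  D = 290 − 4·(-187) (−71 from intervention) = 967
  S = 52 − 6·154 + 2·(-278) − 967 = -2395
Policy B (P := 163):
  T = 37
  B = 154
  F = 238 − 37 − 3·154 = -261
  P = 163
  D = 290 − 4·(-261) = 1334
  S = 52 − 6·154 + 2·163 − 1334 = -1880
Policy C (D := 61):
  T = 37
  B = 154
  F = 238 − 37 − 3·154 = -261
  P = 184 − 3·154 = -278
  D = 61
  S = 52 − 6·154 + 2·(-278) − 61 = -1489
Comparing — Policy A: S=-2395, Policy B: S=-1880, Policy C: S=-1489. Lowest is -2395 (Policy A).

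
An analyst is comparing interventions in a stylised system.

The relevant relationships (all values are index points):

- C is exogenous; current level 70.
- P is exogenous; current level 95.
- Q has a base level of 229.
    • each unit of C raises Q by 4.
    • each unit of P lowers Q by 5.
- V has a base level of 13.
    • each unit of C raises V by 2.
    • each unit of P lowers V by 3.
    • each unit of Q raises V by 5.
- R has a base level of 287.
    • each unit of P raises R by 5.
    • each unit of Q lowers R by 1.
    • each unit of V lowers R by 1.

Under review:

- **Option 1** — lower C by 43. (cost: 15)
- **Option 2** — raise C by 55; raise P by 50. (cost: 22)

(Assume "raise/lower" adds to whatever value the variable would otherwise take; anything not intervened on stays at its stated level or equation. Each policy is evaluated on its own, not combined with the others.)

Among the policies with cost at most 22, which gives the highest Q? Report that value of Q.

4

Option 1 (C − 43):
  C = 70 − 43 = 27
  P = 95
  Q = 229 + 4·27 − 5·95 = -138
Option 2 (C + 55, P + 50):
  C = 70 + 55 = 125
  P = 95 + 50 = 145
  Q = 229 + 4·125 − 5·145 = 4
Comparing — Option 1: Q=-138, Option 2: Q=4. Highest is 4 (Option 2).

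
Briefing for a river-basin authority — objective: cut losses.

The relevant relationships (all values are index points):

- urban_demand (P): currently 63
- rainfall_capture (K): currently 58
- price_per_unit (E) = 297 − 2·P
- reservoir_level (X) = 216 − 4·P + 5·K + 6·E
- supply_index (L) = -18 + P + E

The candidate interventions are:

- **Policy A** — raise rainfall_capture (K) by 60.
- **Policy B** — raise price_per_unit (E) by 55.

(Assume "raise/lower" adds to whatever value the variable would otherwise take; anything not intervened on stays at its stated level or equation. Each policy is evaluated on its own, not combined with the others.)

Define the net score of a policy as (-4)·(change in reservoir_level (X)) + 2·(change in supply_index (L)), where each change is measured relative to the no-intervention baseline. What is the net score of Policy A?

-1200

Baseline:
  P = 63
  K = 58
  E = 297 − 2·63 = 171
  X = 216 − 4·63 + 5·58 + 6·171 = 1280
  L = -18 + 63 + 171 = 216
Policy A (K + 60):
  P = 63
  K = 58 + 60 = 118
  E = 297 − 2·63 = 171
  X = 216 − 4·63 + 5·118 + 6·171 = 1580
  L = -18 + 63 + 171 = 216
ΔX = 1580 − 1280 = 300; ΔL = 216 − 216 = 0
Score = (-4)·300 + 2·0 = -1200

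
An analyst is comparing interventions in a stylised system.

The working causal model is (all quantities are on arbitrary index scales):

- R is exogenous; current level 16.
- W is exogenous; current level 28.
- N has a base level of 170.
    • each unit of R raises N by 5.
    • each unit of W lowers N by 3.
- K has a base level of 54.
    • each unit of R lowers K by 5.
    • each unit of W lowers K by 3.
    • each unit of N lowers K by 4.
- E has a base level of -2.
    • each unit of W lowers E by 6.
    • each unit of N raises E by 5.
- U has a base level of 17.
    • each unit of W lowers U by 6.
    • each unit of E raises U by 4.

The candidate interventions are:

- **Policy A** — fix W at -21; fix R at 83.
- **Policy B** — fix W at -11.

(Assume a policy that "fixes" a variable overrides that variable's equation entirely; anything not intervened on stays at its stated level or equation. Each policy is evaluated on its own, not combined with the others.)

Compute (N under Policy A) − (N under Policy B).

Policy A (W := -21, R := 83):
  R = 83
  W = -21
  N = 170 + 5·83 − 3·(-21) = 648
Policy B (W := -11):
  R = 16
  W = -11
  N = 170 + 5·16 − 3·(-11) = 283
N: 648 − 283 = 365

365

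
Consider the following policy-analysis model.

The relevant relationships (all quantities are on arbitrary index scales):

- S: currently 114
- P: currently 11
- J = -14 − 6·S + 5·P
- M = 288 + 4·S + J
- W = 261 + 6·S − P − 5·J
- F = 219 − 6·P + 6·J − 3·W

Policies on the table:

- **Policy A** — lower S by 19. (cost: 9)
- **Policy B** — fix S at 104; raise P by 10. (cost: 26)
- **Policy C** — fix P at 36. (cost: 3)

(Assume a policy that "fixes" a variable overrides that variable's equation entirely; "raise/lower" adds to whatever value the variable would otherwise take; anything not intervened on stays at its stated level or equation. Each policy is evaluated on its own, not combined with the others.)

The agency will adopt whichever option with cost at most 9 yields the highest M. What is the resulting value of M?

226

Policy A (S − 19):
  S = 114 − 19 = 95
  P = 11
  J = -14 − 6·95 + 5·11 = -529
  M = 288 + 4·95 + (-529) = 139
Policy C (P := 36):
  S = 114
  P = 36
  J = -14 − 6·114 + 5·36 = -518
  M = 288 + 4·114 + (-518) = 226
Comparing — Policy A: M=139, Policy C: M=226. Highest is 226 (Policy C).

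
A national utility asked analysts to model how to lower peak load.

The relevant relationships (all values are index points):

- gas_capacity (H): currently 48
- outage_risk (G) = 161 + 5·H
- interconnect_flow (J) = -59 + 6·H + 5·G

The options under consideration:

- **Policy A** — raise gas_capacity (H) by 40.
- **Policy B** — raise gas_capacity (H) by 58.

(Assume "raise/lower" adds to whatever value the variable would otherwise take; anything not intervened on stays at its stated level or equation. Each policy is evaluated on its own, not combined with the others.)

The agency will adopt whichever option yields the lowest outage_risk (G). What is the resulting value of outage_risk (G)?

Policy A (H + 40):
  H = 48 + 40 = 88
  G = 161 + 5·88 = 601
Policy B (H + 58):
  H = 48 + 58 = 106
  G = 161 + 5·106 = 691
Comparing — Policy A: G=601, Policy B: G=691. Lowest is 601 (Policy A).

601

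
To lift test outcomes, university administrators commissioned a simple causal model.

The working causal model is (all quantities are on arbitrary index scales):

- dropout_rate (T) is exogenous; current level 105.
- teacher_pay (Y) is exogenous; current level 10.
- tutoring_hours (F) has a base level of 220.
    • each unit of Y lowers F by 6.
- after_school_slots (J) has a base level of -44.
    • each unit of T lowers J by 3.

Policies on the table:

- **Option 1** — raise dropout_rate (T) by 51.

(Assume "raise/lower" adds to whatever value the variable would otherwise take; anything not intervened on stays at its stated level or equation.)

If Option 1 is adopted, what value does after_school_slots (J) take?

-512

Option 1 (T + 51):
  T = 105 + 51 = 156
  J = -44 − 3·156 = -512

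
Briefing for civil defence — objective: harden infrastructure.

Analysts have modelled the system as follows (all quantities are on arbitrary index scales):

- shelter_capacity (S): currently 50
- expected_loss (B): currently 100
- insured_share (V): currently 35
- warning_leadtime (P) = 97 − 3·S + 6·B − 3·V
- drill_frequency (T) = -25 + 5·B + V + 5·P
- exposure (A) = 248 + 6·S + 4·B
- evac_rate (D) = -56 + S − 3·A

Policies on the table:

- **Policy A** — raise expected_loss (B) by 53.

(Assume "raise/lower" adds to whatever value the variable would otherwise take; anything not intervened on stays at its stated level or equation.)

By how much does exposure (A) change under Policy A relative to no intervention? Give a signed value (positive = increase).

Baseline:
  S = 50
  B = 100
  A = 248 + 6·50 + 4·100 = 948
Policy A (B + 53):
  S = 50
  B = 100 + 53 = 153
  A = 248 + 6·50 + 4·153 = 1160
Change in A: 1160 − 948 = 212

212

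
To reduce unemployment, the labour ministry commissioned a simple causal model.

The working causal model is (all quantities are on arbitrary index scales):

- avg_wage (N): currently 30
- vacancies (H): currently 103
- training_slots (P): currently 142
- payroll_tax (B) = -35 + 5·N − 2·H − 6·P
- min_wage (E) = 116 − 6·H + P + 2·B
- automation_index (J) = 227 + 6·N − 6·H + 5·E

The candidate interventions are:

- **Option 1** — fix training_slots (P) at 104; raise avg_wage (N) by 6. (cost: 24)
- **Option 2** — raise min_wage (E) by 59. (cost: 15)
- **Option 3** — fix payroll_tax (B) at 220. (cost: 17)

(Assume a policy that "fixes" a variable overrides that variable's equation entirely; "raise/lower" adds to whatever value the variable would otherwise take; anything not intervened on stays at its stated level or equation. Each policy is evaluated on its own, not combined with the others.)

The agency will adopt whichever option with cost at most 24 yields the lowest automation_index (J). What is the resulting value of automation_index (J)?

-11146

Option 1 (P := 104, N + 6):
  N = 30 + 6 = 36
  H = 103
  P = 104
  B = -35 + 5·36 − 2·103 − 6·104 = -685
  E = 116 − 6·103 + 104 + 2·(-685) = -1768
  J = 227 + 6·36 − 6·103 + 5·(-1768) = -9015
Option 2 (E + 59):
  N = 30
  H = 103
  P = 142
  B = -35 + 5·30 − 2·103 − 6·142 = -943
  E = 116 − 6·103 + 142 + 2·(-943) (+59 from intervention) = -2187
  J = 227 + 6·30 − 6·103 + 5·(-2187) = -11146
Option 3 (B := 220):
  N = 30
  H = 103
  P = 142
  B = 220
  E = 116 − 6·103 + 142 + 2·220 = 80
  J = 227 + 6·30 − 6·103 + 5·80 = 189
Comparing — Option 1: J=-9015, Option 2: J=-11146, Option 3: J=189. Lowest is -11146 (Option 2).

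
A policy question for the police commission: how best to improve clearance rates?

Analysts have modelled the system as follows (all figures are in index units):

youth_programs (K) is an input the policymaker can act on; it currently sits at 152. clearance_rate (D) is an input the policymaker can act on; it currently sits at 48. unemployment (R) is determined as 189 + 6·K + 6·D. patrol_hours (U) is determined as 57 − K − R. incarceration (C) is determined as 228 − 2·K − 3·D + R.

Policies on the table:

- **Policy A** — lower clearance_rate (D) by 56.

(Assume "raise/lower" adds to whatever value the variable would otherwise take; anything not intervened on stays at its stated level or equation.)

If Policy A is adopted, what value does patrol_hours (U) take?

Policy A (D − 56):
  K = 152
  D = 48 − 56 = -8
  R = 189 + 6·152 + 6·(-8) = 1053
  U = 57 − 152 − 1053 = -1148

-1148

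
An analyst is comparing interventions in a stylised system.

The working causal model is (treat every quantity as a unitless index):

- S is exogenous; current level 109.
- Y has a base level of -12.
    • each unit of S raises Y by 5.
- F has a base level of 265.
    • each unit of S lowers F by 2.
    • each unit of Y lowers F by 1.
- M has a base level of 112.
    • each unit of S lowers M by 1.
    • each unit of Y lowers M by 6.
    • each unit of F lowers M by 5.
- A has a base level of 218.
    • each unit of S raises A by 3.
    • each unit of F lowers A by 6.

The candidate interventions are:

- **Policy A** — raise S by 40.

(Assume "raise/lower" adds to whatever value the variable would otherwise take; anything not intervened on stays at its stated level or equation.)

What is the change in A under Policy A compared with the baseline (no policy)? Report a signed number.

Baseline:
  S = 109
  Y = -12 + 5·109 = 533
  F = 265 − 2·109 − 533 = -486
  A = 218 + 3·109 − 6·(-486) = 3461
Policy A (S + 40):
  S = 109 + 40 = 149
  Y = -12 + 5·149 = 733
  F = 265 − 2·149 − 733 = -766
  A = 218 + 3·149 − 6·(-766) = 5261
Change in A: 5261 − 3461 = 1800

1800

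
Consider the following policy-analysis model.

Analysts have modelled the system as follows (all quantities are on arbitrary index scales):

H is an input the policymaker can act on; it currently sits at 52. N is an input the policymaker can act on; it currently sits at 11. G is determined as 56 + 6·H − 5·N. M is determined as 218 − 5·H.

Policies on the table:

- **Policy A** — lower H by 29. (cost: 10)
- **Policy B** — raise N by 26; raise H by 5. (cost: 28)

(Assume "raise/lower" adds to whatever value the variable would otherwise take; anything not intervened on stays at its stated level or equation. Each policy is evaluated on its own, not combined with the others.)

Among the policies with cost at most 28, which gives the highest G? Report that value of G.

Policy A (H − 29):
  H = 52 − 29 = 23
  N = 11
  G = 56 + 6·23 − 5·11 = 139
Policy B (N + 26, H + 5):
  H = 52 + 5 = 57
  N = 11 + 26 = 37
  G = 56 + 6·57 − 5·37 = 213
Comparing — Policy A: G=139, Policy B: G=213. Highest is 213 (Policy B).

213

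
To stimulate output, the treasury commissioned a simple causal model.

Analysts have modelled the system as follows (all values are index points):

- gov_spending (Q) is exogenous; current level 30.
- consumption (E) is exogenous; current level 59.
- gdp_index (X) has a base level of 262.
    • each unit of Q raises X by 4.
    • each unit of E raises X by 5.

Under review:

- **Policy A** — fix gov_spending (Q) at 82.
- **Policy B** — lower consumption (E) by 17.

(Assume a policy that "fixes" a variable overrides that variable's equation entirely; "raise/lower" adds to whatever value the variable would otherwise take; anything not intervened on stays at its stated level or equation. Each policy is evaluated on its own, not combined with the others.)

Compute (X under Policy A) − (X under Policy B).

293

Policy A (Q := 82):
  Q = 82
  E = 59
  X = 262 + 4·82 + 5·59 = 885
Policy B (E − 17):
  Q = 30
  E = 59 − 17 = 42
  X = 262 + 4·30 + 5·42 = 592
X: 885 − 592 = 293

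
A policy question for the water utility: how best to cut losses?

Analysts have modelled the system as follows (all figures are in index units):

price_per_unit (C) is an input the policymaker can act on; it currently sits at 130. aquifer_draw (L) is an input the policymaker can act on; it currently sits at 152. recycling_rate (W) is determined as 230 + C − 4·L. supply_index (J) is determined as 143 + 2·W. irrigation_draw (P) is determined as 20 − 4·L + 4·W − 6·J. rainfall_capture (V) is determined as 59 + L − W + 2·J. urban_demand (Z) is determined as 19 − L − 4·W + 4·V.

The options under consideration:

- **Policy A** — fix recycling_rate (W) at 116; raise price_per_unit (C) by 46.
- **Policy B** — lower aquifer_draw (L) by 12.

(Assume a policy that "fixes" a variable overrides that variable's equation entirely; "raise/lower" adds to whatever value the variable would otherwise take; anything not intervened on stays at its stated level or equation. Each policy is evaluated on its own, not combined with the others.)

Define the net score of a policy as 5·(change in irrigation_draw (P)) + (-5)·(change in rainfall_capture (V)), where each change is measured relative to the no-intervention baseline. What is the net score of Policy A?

-20020

Baseline:
  C = 130
  L = 152
  W = 230 + 130 − 4·152 = -248
  J = 143 + 2·(-248) = -353
  P = 20 − 4·152 + 4·(-248) − 6·(-353) = 538
  V = 59 + 152 − (-248) + 2·(-353) = -247
Policy A (W := 116, C + 46):
  C = 130 + 46 = 176
  L = 152
  W = 116
  J = 143 + 2·116 = 375
  P = 20 − 4·152 + 4·116 − 6·375 = -2374
  V = 59 + 152 − 116 + 2·375 = 845
ΔP = -2374 − 538 = -2912; ΔV = 845 − (-247) = 1092
Score = 5·(-2912) + (-5)·1092 = -20020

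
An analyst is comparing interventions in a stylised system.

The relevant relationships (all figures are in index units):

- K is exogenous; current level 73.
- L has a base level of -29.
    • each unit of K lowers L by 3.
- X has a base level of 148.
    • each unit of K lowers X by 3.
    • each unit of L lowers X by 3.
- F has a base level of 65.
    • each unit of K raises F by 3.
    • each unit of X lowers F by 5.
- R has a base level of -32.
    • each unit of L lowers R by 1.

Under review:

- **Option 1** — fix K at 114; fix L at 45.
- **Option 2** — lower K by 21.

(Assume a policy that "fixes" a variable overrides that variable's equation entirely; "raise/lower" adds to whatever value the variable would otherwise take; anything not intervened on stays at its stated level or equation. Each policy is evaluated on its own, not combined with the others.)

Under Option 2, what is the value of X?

Option 2 (K − 21):
  K = 73 − 21 = 52
  L = -29 − 3·52 = -185
  X = 148 − 3·52 − 3·(-185) = 547

547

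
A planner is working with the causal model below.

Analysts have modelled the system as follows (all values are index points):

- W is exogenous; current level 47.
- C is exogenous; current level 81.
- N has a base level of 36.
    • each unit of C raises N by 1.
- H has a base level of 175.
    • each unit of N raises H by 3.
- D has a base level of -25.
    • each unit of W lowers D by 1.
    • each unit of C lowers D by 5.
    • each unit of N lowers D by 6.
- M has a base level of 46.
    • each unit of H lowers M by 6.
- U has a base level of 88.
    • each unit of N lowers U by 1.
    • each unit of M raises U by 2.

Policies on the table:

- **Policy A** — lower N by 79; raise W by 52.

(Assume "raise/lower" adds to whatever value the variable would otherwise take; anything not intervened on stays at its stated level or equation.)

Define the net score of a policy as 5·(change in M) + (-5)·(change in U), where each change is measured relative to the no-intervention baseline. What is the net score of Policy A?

-7505

Baseline:
  C = 81
  N = 36 + 81 = 117
  H = 175 + 3·117 = 526
  M = 46 − 6·526 = -3110
  U = 88 − 117 + 2·(-3110) = -6249
Policy A (N − 79, W + 52):
  C = 81
  N = 36 + 81 (−79 from intervention) = 38
  H = 175 + 3·38 = 289
  M = 46 − 6·289 = -1688
  U = 88 − 38 + 2·(-1688) = -3326
ΔM = -1688 − (-3110) = 1422; ΔU = -3326 − (-6249) = 2923
Score = 5·1422 + (-5)·2923 = -7505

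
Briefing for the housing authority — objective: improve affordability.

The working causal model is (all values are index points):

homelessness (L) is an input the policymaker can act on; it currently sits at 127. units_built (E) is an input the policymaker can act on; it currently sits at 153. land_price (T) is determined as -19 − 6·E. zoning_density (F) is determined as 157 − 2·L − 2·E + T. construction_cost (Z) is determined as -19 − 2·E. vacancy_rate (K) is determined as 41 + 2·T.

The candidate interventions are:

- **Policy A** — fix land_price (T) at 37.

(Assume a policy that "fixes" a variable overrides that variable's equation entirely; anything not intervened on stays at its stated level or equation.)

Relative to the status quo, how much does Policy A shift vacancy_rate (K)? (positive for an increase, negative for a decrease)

1948

Baseline:
  E = 153
  T = -19 − 6·153 = -937
  K = 41 + 2·(-937) = -1833
Policy A (T := 37):
  E = 153
  T = 37
  K = 41 + 2·37 = 115
Change in K: 115 − (-1833) = 1948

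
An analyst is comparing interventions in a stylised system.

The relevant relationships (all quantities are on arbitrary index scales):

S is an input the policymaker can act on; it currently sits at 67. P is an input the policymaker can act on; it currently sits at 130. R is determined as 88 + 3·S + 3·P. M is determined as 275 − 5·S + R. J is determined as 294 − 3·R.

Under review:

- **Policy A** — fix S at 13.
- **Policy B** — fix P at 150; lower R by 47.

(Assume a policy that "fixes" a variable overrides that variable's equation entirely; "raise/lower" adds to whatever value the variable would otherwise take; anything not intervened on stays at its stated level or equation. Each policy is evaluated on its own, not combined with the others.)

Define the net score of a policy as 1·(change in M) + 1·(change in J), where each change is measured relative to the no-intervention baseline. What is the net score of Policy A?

Baseline:
  S = 67
  P = 130
  R = 88 + 3·67 + 3·130 = 679
  M = 275 − 5·67 + 679 = 619
  J = 294 − 3·679 = -1743
Policy A (S := 13):
  S = 13
  P = 130
  R = 88 + 3·13 + 3·130 = 517
  M = 275 − 5·13 + 517 = 727
  J = 294 − 3·517 = -1257
ΔM = 727 − 619 = 108; ΔJ = -1257 − (-1743) = 486
Score = 1·108 + 1·486 = 594

594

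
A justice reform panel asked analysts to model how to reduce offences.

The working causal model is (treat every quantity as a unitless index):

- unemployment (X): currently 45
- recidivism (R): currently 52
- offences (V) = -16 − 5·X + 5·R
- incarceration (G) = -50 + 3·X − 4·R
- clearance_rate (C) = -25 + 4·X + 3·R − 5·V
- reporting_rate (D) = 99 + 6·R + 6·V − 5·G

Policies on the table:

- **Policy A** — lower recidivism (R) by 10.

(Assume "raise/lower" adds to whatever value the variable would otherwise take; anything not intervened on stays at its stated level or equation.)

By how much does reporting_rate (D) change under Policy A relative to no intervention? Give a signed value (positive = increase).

-560

Baseline:
  X = 45
  R = 52
  V = -16 − 5·45 + 5·52 = 19
  G = -50 + 3·45 − 4·52 = -123
  D = 99 + 6·52 + 6·19 − 5·(-123) = 1140
Policy A (R − 10):
  X = 45
  R = 52 − 10 = 42
  V = -16 − 5·45 + 5·42 = -31
  G = -50 + 3·45 − 4·42 = -83
  D = 99 + 6·42 + 6·(-31) − 5·(-83) = 580
Change in D: 580 − 1140 = -560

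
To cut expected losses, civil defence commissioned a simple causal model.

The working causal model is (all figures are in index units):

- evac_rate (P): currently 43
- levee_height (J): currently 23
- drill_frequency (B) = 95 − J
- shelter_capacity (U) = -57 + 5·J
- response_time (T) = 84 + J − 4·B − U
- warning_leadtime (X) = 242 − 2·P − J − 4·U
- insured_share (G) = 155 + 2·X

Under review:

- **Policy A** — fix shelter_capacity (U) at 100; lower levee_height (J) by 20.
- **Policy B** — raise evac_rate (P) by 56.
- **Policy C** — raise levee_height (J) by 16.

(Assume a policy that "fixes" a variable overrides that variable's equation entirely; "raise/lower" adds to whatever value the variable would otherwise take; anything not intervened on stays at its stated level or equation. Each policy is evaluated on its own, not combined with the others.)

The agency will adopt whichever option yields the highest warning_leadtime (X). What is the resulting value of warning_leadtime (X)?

-211

Policy A (U := 100, J − 20):
  P = 43
  J = 23 − 20 = 3
  U = 100
  X = 242 − 2·43 − 3 − 4·100 = -247
Policy B (P + 56):
  P = 43 + 56 = 99
  J = 23
  U = -57 + 5·23 = 58
  X = 242 − 2·99 − 23 − 4·58 = -211
Policy C (J + 16):
  P = 43
  J = 23 + 16 = 39
  U = -57 + 5·39 = 138
  X = 242 − 2·43 − 39 − 4·138 = -435
Comparing — Policy A: X=-247, Policy B: X=-211, Policy C: X=-435. Highest is -211 (Policy B).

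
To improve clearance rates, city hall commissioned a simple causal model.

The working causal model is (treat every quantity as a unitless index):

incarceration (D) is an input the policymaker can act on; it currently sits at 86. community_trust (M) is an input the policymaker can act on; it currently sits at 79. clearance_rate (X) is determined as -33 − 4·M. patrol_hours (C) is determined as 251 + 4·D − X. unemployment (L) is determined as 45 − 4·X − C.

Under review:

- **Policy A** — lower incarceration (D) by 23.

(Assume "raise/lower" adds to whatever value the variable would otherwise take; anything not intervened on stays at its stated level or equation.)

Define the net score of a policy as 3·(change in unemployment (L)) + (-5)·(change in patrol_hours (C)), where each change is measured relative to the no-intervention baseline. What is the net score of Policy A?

736

Baseline:
  D = 86
  M = 79
  X = -33 − 4·79 = -349
  C = 251 + 4·86 − (-349) = 944
  L = 45 − 4·(-349) − 944 = 497
Policy A (D − 23):
  D = 86 − 23 = 63
  M = 79
  X = -33 − 4·79 = -349
  C = 251 + 4·63 − (-349) = 852
  L = 45 − 4·(-349) − 852 = 589
ΔL = 589 − 497 = 92; ΔC = 852 − 944 = -92
Score = 3·92 + (-5)·(-92) = 736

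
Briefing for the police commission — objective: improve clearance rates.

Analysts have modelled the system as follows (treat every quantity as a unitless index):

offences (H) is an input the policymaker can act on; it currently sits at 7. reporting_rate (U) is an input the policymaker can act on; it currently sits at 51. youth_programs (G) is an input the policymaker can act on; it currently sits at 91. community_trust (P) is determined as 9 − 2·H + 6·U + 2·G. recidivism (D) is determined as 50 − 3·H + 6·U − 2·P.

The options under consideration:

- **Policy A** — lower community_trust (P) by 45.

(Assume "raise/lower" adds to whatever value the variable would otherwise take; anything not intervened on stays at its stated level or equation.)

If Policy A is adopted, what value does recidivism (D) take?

-541

Policy A (P − 45):
  H = 7
  U = 51
  G = 91
  P = 9 − 2·7 + 6·51 + 2·91 (−45 from intervention) = 438
  D = 50 − 3·7 + 6·51 − 2·438 = -541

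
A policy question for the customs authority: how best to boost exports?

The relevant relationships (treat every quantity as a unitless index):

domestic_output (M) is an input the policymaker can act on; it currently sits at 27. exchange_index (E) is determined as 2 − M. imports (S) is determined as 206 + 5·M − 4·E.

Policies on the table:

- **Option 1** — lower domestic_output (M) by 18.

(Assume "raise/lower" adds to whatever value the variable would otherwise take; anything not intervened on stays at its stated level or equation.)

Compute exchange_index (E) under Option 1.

-7

Option 1 (M − 18):
  M = 27 − 18 = 9
  E = 2 − 9 = -7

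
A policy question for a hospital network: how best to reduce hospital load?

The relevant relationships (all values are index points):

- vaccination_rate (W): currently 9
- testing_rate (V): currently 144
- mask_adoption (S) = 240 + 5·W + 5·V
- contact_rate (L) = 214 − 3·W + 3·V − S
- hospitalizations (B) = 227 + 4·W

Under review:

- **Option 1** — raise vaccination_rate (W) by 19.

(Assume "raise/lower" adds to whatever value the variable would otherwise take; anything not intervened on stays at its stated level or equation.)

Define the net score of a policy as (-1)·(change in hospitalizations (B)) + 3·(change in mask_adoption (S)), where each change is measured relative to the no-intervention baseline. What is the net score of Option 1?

209

Baseline:
  W = 9
  V = 144
  S = 240 + 5·9 + 5·144 = 1005
  B = 227 + 4·9 = 263
Option 1 (W + 19):
  W = 9 + 19 = 28
  V = 144
  S = 240 + 5·28 + 5·144 = 1100
  B = 227 + 4·28 = 339
ΔB = 339 − 263 = 76; ΔS = 1100 − 1005 = 95
Score = (-1)·76 + 3·95 = 209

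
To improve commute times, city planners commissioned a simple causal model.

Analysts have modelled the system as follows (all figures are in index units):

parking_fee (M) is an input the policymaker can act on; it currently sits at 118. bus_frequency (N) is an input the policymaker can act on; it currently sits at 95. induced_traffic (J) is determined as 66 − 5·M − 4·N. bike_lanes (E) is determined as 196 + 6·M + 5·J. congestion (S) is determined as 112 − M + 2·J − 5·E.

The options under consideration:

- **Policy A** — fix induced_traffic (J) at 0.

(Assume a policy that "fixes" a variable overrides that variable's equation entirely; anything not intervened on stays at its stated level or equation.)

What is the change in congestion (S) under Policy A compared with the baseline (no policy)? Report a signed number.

-20792

Baseline:
  M = 118
  N = 95
  J = 66 − 5·118 − 4·95 = -904
  E = 196 + 6·118 + 5·(-904) = -3616
  S = 112 − 118 + 2·(-904) − 5·(-3616) = 16266
Policy A (J := 0):
  M = 118
  N = 95
  J = 0
  E = 196 + 6·118 + 5·0 = 904
  S = 112 − 118 + 2·0 − 5·904 = -4526
Change in S: -4526 − 16266 = -20792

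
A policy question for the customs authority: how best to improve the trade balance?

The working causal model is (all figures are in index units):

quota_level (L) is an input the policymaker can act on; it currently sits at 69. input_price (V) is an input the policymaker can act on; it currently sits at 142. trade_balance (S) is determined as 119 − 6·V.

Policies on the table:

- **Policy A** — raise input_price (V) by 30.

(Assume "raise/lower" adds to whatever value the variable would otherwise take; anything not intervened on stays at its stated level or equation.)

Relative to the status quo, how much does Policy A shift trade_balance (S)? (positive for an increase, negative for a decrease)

-180

Baseline:
  V = 142
  S = 119 − 6·142 = -733
Policy A (V + 30):
  V = 142 + 30 = 172
  S = 119 − 6·172 = -913
Change in S: -913 − (-733) = -180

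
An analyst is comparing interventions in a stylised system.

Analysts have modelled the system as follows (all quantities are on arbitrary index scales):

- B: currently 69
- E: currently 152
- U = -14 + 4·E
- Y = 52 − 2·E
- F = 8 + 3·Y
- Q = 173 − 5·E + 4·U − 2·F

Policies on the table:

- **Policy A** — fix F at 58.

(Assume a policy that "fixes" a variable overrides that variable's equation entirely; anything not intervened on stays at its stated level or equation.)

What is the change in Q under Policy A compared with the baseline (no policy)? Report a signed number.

Baseline:
  E = 152
  U = -14 + 4·152 = 594
  Y = 52 − 2·152 = -252
  F = 8 + 3·(-252) = -748
  Q = 173 − 5·152 + 4·594 − 2·(-748) = 3285
Policy A (F := 58):
  E = 152
  U = -14 + 4·152 = 594
  Y = 52 − 2·152 = -252
  F = 58
  Q = 173 − 5·152 + 4·594 − 2·58 = 1673
Change in Q: 1673 − 3285 = -1612

-1612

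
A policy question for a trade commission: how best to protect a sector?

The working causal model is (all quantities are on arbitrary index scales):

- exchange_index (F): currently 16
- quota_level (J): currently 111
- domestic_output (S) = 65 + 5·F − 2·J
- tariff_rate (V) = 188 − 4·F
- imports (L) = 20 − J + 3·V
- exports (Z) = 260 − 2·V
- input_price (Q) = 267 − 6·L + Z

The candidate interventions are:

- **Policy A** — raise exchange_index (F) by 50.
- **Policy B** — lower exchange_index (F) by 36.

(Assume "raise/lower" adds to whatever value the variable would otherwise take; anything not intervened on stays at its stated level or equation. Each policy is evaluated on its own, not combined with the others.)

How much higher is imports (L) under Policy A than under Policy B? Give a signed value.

-1032

Policy A (F + 50):
  F = 16 + 50 = 66
  J = 111
  V = 188 − 4·66 = -76
  L = 20 − 111 + 3·(-76) = -319
Policy B (F − 36):
  F = 16 − 36 = -20
  J = 111
  V = 188 − 4·(-20) = 268
  L = 20 − 111 + 3·268 = 713
L: -319 − 713 = -1032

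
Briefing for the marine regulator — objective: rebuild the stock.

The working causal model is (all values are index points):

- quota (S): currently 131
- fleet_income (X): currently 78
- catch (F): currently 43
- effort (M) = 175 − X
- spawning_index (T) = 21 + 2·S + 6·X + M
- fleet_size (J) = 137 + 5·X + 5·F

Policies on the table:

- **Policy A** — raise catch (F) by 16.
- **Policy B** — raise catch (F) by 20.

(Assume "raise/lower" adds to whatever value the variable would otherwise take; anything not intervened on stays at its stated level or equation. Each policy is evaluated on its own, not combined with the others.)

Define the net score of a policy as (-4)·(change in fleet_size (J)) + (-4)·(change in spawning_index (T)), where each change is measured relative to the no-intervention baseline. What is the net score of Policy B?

-400

Baseline:
  S = 131
  X = 78
  F = 43
  M = 175 − 78 = 97
  T = 21 + 2·131 + 6·78 + 97 = 848
  J = 137 + 5·78 + 5·43 = 742
Policy B (F + 20):
  S = 131
  X = 78
  F = 43 + 20 = 63
  M = 175 − 78 = 97
  T = 21 + 2·131 + 6·78 + 97 = 848
  J = 137 + 5·78 + 5·63 = 842
ΔJ = 842 − 742 = 100; ΔT = 848 − 848 = 0
Score = (-4)·100 + (-4)·0 = -400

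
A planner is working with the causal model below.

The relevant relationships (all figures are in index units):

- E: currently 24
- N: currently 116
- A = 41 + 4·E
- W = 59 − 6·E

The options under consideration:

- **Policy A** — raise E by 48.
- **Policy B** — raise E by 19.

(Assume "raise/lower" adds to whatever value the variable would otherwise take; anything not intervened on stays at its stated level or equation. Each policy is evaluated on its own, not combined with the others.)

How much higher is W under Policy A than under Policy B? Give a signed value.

-174

Policy A (E + 48):
  E = 24 + 48 = 72
  W = 59 − 6·72 = -373
Policy B (E + 19):
  E = 24 + 19 = 43
  W = 59 − 6·43 = -199
W: -373 − (-199) = -174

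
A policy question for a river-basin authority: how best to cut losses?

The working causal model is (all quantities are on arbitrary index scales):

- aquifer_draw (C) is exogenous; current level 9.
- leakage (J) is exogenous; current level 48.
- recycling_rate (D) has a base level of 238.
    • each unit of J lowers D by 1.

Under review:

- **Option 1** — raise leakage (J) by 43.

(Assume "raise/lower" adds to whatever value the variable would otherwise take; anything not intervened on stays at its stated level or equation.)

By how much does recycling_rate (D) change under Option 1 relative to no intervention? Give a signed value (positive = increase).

-43

Baseline:
  J = 48
  D = 238 − 48 = 190
Option 1 (J + 43):
  J = 48 + 43 = 91
  D = 238 − 91 = 147
Change in D: 147 − 190 = -43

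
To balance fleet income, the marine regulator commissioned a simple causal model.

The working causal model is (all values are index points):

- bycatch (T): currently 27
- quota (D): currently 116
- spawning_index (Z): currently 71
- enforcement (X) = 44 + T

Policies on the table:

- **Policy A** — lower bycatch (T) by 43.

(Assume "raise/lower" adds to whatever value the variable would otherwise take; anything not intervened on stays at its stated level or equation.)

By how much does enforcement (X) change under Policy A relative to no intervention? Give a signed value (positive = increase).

Baseline:
  T = 27
  X = 44 + 27 = 71
Policy A (T − 43):
  T = 27 − 43 = -16
  X = 44 + (-16) = 28
Change in X: 28 − 71 = -43

-43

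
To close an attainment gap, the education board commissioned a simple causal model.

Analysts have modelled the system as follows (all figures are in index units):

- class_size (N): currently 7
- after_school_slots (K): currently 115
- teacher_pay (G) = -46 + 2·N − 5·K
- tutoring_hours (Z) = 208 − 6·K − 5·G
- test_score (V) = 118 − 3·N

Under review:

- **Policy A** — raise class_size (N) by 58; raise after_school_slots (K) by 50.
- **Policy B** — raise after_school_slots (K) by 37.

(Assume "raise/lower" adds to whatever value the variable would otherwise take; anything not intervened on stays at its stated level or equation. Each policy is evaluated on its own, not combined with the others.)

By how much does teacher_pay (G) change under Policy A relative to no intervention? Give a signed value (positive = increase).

Baseline:
  N = 7
  K = 115
  G = -46 + 2·7 − 5·115 = -607
Policy A (N + 58, K + 50):
  N = 7 + 58 = 65
  K = 115 + 50 = 165
  G = -46 + 2·65 − 5·165 = -741
Change in G: -741 − (-607) = -134

-134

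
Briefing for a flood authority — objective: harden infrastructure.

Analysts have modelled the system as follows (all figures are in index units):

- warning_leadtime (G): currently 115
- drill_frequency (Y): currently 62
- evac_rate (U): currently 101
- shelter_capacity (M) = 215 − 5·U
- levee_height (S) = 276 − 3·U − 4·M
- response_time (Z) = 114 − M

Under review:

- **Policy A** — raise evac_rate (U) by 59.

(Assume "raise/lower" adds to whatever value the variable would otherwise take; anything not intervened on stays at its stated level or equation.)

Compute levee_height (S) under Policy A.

Policy A (U + 59):
  U = 101 + 59 = 160
  M = 215 − 5·160 = -585
  S = 276 − 3·160 − 4·(-585) = 2136

2136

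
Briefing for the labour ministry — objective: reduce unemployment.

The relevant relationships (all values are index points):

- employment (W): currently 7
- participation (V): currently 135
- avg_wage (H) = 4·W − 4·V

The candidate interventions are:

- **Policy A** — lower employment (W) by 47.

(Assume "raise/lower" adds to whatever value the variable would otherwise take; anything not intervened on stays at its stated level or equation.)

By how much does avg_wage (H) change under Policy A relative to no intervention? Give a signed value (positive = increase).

Baseline:
  W = 7
  V = 135
  H = 0 + 4·7 − 4·135 = -512
Policy A (W − 47):
  W = 7 − 47 = -40
  V = 135
  H = 0 + 4·(-40) − 4·135 = -700
Change in H: -700 − (-512) = -188

-188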